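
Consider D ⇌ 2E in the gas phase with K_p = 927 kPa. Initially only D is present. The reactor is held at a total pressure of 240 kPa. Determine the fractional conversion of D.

Basis: 1 mol D initially; let X = conversion of D. Extent ξ = X.
At extent ξ: n_D = 1 − X; n_E = 2X.
Total moles n_T = 1 + X.
y_i = n_i/n_T, p_i = y_i·P. K_p = p_E^2 / (p_D).
Substituting and setting equal to 927 kPa gives a polynomial in X; the root in (0,1) is X = 0.701.

X = 0.701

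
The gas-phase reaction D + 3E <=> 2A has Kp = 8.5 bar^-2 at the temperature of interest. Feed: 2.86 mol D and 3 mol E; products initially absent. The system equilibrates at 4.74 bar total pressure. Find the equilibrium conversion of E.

Let X = conversion of E (basis 3 mol E); extent of reaction ξ = X.
Species balance: n_D = 2.86 − X; n_E = 3 − 3X; n_A = 2X.
Summing: n_T = 5.86 − 2X.
y_i = n_i/n_T, p_i = y_i·P. Kp = p_A^2 / (p_D p_E^3).
Equating to 8.5 bar^-2 and solving on 0 < X < 1: X = 0.833.

X = 0.833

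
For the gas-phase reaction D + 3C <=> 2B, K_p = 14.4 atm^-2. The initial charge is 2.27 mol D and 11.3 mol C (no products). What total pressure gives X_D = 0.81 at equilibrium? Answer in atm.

P = 1.05 atm

Basis: 2.27 mol D initially; let X = conversion of D. Extent ξ = 2.27X.
Species balance: n_D = 2.27 − 2.27X; n_C = 11.3 − 6.81X; n_B = 4.54X.
n_T = Σnᵢ = 13.6 − 4.54X.
K_p = p_B^2 / (p_D p_C^3) with p_i = (n_i/n_T)·P.
At X = 0.81: the mole-fraction product g(X) = Π y_i^ν_i = 15.86. Since K_p = g(X)·P^{-2}, P = (g/K_p)^(1/2) = (15.86/14.4)^(1/2) = 1.05 atm.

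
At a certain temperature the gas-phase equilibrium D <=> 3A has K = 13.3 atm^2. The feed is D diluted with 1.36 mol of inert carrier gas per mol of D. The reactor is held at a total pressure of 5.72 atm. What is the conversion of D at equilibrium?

X = 0.445

Take 1 mol D as basis and let X be its fractional conversion, so ξ = X.
Moles: n_D = 1 − X; n_A = 3X; n_I = 1.36 (inert).
Summing: n_T = 2.36 + 2X.
Mole fractions y_i = n_i/n_T; K = p_A^3 / (p_D) with p_i = y_i·P.
Substituting and setting equal to 13.3 atm^2 gives a polynomial in X; the root in (0,1) is X = 0.445.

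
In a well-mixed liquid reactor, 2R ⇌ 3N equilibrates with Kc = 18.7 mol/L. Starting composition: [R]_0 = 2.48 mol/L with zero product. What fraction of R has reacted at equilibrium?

X = 0.650

Let X = conversion of R; extent ξ = 2.48X/2 mol/L.
Concentrations: [R] = 2.48 − 2.48X; [N] = 3.72X.
Kc = [N]^3 / ([R]^2).
This equals 18.7 at X = 0.650 (the root in 0 < X < 1).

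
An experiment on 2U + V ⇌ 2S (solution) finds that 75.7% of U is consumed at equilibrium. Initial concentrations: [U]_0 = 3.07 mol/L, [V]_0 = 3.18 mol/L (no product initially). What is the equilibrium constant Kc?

Kc = 4.81 L/mol

Let X = conversion of U.
Concentrations: [U] = 3.07 − 3.07X; [V] = 3.18 − 1.53X; [S] = 3.07X.
At X = 0.757: [U] = 0.746, [V] = 2.02, [S] = 2.32.
Kc = [S]^2 / ([U]^2 [V]) = 4.81 L/mol.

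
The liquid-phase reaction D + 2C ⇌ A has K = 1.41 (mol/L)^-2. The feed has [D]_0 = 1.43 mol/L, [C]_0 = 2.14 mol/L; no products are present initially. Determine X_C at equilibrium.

X = 0.629

Let X = conversion of C; extent ξ = 2.14X/2 mol/L.
Concentrations: [D] = 1.43 − 1.07X; [C] = 2.14 − 2.14X; [A] = 1.07X.
K = [A] / ([D] [C]^2).
Solving K = 1.41 for X ∈ (0,1): X = 0.629.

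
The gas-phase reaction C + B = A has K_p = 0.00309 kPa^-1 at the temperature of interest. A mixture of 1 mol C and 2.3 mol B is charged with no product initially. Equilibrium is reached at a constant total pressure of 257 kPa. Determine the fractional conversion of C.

Let X = conversion of C (basis 1 mol C); extent of reaction ξ = X.
Mole table: n_C = 1 − X; n_B = 2.3 − X; n_A = X.
n_T = Σnᵢ = 3.3 − X.
Mole fractions y_i = n_i/n_T; K_p = p_A / (p_C p_B) with p_i = y_i·P.
This yields a degree-2 equation in X; solving on (0,1), X = 0.344.

X = 0.344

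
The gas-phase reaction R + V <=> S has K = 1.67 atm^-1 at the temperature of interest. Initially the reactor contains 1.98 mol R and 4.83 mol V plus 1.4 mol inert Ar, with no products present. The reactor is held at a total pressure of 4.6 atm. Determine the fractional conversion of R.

X = 0.791

Let X = conversion of R (basis 1.98 mol R); extent of reaction ξ = 1.98X.
Moles: n_R = 1.98 − 1.98X; n_V = 4.83 − 1.98X; n_S = 1.98X; n_I = 1.4 (inert).
n_T = Σnᵢ = 8.21 − 1.98X.
Mole fractions y_i = n_i/n_T; K = p_S / (p_R p_V) with p_i = y_i·P.
Substituting and setting equal to 1.67 atm^-1 gives a polynomial in X; the root in (0,1) is X = 0.791.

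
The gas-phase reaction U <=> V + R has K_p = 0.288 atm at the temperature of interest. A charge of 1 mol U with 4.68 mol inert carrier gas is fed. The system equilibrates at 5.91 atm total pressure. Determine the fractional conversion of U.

Let X = conversion of U (basis 1 mol U); extent of reaction ξ = X.
Mole table: n_U = 1 − X; n_V = X; n_R = X; n_I = 4.68 (inert).
n_T = Σnᵢ = 5.68 + X.
Mole fractions y_i = n_i/n_T; K_p = p_V p_R / (p_U) with p_i = y_i·P.
This yields a degree-2 equation in X; solving on (0,1), X = 0.416.

X = 0.416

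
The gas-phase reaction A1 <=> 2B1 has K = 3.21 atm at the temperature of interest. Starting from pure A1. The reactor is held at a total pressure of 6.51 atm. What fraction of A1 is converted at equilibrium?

X = 0.331

Take 1 mol A1 as basis and let X be its fractional conversion, so ξ = X.
Species balance: n_A1 = 1 − X; n_B1 = 2X.
n_T = Σnᵢ = 1 + X.
Mole fractions y_i = n_i/n_T; K = p_B1^2 / (p_A1) with p_i = y_i·P.
Substituting and setting equal to 3.21 atm gives a polynomial in X; the root in (0,1) is X = 0.331.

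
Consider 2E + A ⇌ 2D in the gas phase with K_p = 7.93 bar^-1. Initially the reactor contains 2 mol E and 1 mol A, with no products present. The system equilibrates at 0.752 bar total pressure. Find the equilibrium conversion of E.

X = 0.518

Basis: 2 mol E initially; let X = conversion of E. Extent ξ = X.
Mole table: n_E = 2 − 2X; n_A = 1 − X; n_D = 2X.
Summing: n_T = 3 − X.
y_i = n_i/n_T, p_i = y_i·P. K_p = p_D^2 / (p_E^2 p_A).
Equating to 7.93 bar^-1 and solving on 0 < X < 1: X = 0.518.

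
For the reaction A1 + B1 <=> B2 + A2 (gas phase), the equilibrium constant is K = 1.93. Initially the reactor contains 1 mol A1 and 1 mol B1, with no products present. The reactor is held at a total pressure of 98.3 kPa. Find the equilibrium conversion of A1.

X = 0.581

Basis: 1 mol A1 initially; let X = conversion of A1. Extent ξ = X.
Species balance: n_A1 = 1 − X; n_B1 = 1 − X; n_B2 = X; n_A2 = X.
Total moles n_T = 2 (Δν = 0, constant).
With p_i = (n_i/n_T)P, K = p_B2 p_A2 / (p_A1 p_B1).
Substituting and setting equal to 1.93 gives a polynomial in X; the root in (0,1) is X = 0.581.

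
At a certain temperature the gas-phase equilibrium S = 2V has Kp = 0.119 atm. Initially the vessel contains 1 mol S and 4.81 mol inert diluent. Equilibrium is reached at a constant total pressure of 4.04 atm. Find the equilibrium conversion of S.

Let X = conversion of S (basis 1 mol S); extent of reaction ξ = X.
Moles: n_S = 1 − X; n_V = 2X; n_I = 4.81 (inert).
Total moles n_T = 5.81 + X.
Mole fractions y_i = n_i/n_T; Kp = p_V^2 / (p_S) with p_i = y_i·P.
Substituting and setting equal to 0.119 atm gives a polynomial in X; the root in (0,1) is X = 0.189.

X = 0.189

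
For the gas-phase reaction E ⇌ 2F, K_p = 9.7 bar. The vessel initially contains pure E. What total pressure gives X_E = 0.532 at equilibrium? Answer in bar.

Basis: 1 mol E initially; let X = conversion of E. Extent ξ = X.
At extent ξ: n_E = 1 − X; n_F = 2X.
Total moles n_T = 1 + X.
K_p = p_F^2 / (p_E) with p_i = (n_i/n_T)·P.
At X = 0.532: the mole-fraction product g(X) = Π y_i^ν_i = 1.579. Since K_p = g(X)·P^{1}, P = (K_p/g)^(1/1) = (9.7/1.579)^(1/1) = 6.14 bar.

P = 6.14 bar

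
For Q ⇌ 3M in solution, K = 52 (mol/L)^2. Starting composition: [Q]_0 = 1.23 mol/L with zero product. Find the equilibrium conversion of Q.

X = 0.714

Let X = conversion of Q; extent ξ = 1.23·X mol/L.
Concentrations: [Q] = 1.23 − 1.23X; [M] = 3.69X.
K = [M]^3 / ([Q]).
Solving K = 52 for X ∈ (0,1): X = 0.714.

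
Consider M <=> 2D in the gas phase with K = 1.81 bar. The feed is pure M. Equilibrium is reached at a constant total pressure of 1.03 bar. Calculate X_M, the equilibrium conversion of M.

X = 0.552

Take 1 mol M as basis and let X be its fractional conversion, so ξ = X.
Mole table: n_M = 1 − X; n_D = 2X.
Summing: n_T = 1 + X.
y_i = n_i/n_T, p_i = y_i·P. K = p_D^2 / (p_M).
Setting this equal to 1.81 bar and taking the physical root (0 < X < 1) gives X = 0.552.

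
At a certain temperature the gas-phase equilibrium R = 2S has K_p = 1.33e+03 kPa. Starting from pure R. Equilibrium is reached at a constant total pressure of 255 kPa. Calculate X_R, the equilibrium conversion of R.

X = 0.752

Take 1 mol R as basis and let X be its fractional conversion, so ξ = X.
Species balance: n_R = 1 − X; n_S = 2X.
Total moles n_T = 1 + X.
With p_i = (n_i/n_T)P, K_p = p_S^2 / (p_R).
Substituting and setting equal to 1.33e+03 kPa gives a polynomial in X; the root in (0,1) is X = 0.752.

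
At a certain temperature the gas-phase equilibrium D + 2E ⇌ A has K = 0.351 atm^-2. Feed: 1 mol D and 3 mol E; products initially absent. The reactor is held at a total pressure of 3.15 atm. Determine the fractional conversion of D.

Let X = conversion of D (basis 1 mol D); extent of reaction ξ = X.
Species balance: n_D = 1 − X; n_E = 3 − 2X; n_A = X.
n_T = Σnᵢ = 4 − 2X.
Mole fractions y_i = n_i/n_T; K = p_A / (p_D p_E^2) with p_i = y_i·P.
Setting this equal to 0.351 atm^-2 and taking the physical root (0 < X < 1) gives X = 0.592.

X = 0.592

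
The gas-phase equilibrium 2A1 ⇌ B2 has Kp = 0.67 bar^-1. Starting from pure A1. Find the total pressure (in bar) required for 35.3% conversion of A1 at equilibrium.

Let X = conversion of A1 (basis 1 mol A1); extent of reaction ξ = 0.5X.
Species balance: n_A1 = 1 − X; n_B2 = 0.5X.
n_T = Σnᵢ = 1 − 0.5X.
Kp = p_B2 / (p_A1^2) with p_i = (n_i/n_T)·P.
At X = 0.353: the mole-fraction product g(X) = Π y_i^ν_i = 0.3472. Since Kp = g(X)·P^{-1}, P = (g/Kp)^(1/1) = (0.3472/0.67)^(1/1) = 0.518 bar.

P = 0.518 bar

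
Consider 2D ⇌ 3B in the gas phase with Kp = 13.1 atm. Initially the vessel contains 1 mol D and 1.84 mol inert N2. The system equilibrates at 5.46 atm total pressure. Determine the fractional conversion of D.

Basis: 1 mol D initially; let X = conversion of D. Extent ξ = 0.5X.
At extent ξ: n_D = 1 − X; n_B = 1.5X; n_I = 1.84 (inert).
Total moles n_T = 2.84 + 0.5X.
Mole fractions y_i = n_i/n_T; Kp = p_B^3 / (p_D^2) with p_i = y_i·P.
Setting this equal to 13.1 atm and taking the physical root (0 < X < 1) gives X = 0.650.

X = 0.650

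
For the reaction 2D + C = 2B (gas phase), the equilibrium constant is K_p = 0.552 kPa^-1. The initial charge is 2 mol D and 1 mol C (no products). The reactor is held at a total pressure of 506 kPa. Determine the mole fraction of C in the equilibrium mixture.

Take 2 mol D as basis and let X be its fractional conversion, so ξ = X.
Species balance: n_D = 2 − 2X; n_C = 1 − X; n_B = 2X.
n_T = Σnᵢ = 3 − X.
Mole fractions y_i = n_i/n_T; K_p = p_B^2 / (p_D^2 p_C) with p_i = y_i·P.
This yields a degree-3 equation in X; solving on (0,1), X = 0.826.
Then n_C = 0.174, n_T = 2.17, so y_C = 0.080.

y_C = 0.080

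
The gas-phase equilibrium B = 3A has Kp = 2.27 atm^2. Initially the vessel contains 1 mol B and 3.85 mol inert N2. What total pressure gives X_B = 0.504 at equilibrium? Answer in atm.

P = 3.34 atm

Take 1 mol B as basis and let X be its fractional conversion, so ξ = X.
At extent ξ: n_B = 1 − X; n_A = 3X; n_I = 3.85 (inert).
Total moles n_T = 4.85 + 2X.
Kp = p_A^3 / (p_B) with p_i = (n_i/n_T)·P.
At X = 0.504: the mole-fraction product g(X) = Π y_i^ν_i = 0.2031. Since Kp = g(X)·P^{2}, P = (Kp/g)^(1/2) = (2.27/0.2031)^(1/2) = 3.34 atm.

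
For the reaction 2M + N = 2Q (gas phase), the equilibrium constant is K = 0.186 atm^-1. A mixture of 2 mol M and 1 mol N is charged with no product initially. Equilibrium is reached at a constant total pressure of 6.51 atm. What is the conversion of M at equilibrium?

X = 0.352

Let X = conversion of M (basis 2 mol M); extent of reaction ξ = X.
Moles: n_M = 2 − 2X; n_N = 1 − X; n_Q = 2X.
n_T = Σnᵢ = 3 − X.
y_i = n_i/n_T, p_i = y_i·P. K = p_Q^2 / (p_M^2 p_N).
Setting this equal to 0.186 atm^-1 and taking the physical root (0 < X < 1) gives X = 0.352.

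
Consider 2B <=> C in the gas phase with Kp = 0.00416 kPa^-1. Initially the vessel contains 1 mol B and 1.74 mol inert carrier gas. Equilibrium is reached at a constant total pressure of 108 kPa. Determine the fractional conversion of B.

Let X = conversion of B (basis 1 mol B); extent of reaction ξ = 0.5X.
Moles: n_B = 1 − X; n_C = 0.5X; n_I = 1.74 (inert).
Summing: n_T = 2.74 − 0.5X.
Mole fractions y_i = n_i/n_T; Kp = p_C / (p_B^2) with p_i = y_i·P.
Equating to 0.00416 kPa^-1 and solving on 0 < X < 1: X = 0.212.

X = 0.212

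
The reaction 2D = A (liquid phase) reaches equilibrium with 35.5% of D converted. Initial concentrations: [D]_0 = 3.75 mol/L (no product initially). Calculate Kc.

Let X = conversion of D.
Concentrations: [D] = 3.75 − 3.75X; [A] = 1.88X.
At X = 0.355: [D] = 2.42, [A] = 0.666.
Kc = [A] / ([D]^2) = 0.114 L/mol.

Kc = 0.114 L/mol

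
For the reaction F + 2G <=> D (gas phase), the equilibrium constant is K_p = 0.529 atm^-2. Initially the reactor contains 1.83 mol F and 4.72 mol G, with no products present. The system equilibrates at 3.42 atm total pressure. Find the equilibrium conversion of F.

Take 1.83 mol F as basis and let X be its fractional conversion, so ξ = 1.83X.
Mole table: n_F = 1.83 − 1.83X; n_G = 4.72 − 3.66X; n_D = 1.83X.
Total moles n_T = 6.55 − 3.66X.
With p_i = (n_i/n_T)P, K_p = p_D / (p_F p_G^2).
Equating to 0.529 atm^-2 and solving on 0 < X < 1: X = 0.658.

X = 0.658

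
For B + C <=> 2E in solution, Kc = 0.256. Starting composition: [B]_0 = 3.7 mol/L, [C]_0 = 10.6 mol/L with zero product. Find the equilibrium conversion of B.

X = 0.330

Let X = conversion of B; extent ξ = 3.7·X mol/L.
Concentrations: [B] = 3.7 − 3.7X; [C] = 10.6 − 3.7X; [E] = 7.4X.
Kc = [E]^2 / ([B] [C]).
Setting equal to 0.256 and solving for X on (0,1) gives X = 0.330.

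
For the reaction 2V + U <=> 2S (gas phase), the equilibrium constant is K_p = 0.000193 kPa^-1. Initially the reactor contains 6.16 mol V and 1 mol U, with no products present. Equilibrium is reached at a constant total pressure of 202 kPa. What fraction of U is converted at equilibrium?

Let X = conversion of U (basis 1 mol U); extent of reaction ξ = X.
At extent ξ: n_V = 6.16 − 2X; n_U = 1 − X; n_S = 2X.
n_T = Σnᵢ = 7.16 − X.
y_i = n_i/n_T, p_i = y_i·P. K_p = p_S^2 / (p_V^2 p_U).
This yields a degree-3 equation in X; solving on (0,1), X = 0.194.

X = 0.194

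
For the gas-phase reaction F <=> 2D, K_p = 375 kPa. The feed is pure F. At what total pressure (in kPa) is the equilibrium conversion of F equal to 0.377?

P = 566 kPa

Basis: 1 mol F initially; let X = conversion of F. Extent ξ = X.
Moles: n_F = 1 − X; n_D = 2X.
Total moles n_T = 1 + X.
K_p = p_D^2 / (p_F) with p_i = (n_i/n_T)·P.
At X = 0.377: the mole-fraction product g(X) = Π y_i^ν_i = 0.6627. Since K_p = g(X)·P^{1}, P = (K_p/g)^(1/1) = (375/0.6627)^(1/1) = 566 kPa.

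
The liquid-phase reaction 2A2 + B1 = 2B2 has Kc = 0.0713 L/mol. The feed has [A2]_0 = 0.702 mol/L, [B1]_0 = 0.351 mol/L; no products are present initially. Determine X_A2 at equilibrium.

X = 0.129

Let X = conversion of A2; extent ξ = 0.702X/2 mol/L.
Concentrations: [A2] = 0.702 − 0.702X; [B1] = 0.351 − 0.351X; [B2] = 0.702X.
Kc = [B2]^2 / ([A2]^2 [B1]).
Solving Kc = 0.0713 for X ∈ (0,1): X = 0.129.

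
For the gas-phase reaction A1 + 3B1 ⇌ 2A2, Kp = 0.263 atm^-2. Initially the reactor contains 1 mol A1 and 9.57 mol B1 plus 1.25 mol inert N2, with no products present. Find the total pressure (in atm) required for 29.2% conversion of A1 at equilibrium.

Take 1 mol A1 as basis and let X be its fractional conversion, so ξ = X.
At extent ξ: n_A1 = 1 − X; n_B1 = 9.57 − 3X; n_A2 = 2X; n_I = 1.25 (inert).
Total moles n_T = 11.8 − 2X.
Kp = p_A2^2 / (p_A1 p_B1^3) with p_i = (n_i/n_T)·P.
At X = 0.292: the mole-fraction product g(X) = Π y_i^ν_i = 0.09255. Since Kp = g(X)·P^{-2}, P = (g/Kp)^(1/2) = (0.09255/0.263)^(1/2) = 0.593 atm.

P = 0.593 atm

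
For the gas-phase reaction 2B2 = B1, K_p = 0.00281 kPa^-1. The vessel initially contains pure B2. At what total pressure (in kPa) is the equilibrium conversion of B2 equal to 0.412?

P = 168 kPa

Take 1 mol B2 as basis and let X be its fractional conversion, so ξ = 0.5X.
Moles: n_B2 = 1 − X; n_B1 = 0.5X.
n_T = Σnᵢ = 1 − 0.5X.
K_p = p_B1 / (p_B2^2) with p_i = (n_i/n_T)·P.
At X = 0.412: the mole-fraction product g(X) = Π y_i^ν_i = 0.4731. Since K_p = g(X)·P^{-1}, P = (g/K_p)^(1/1) = (0.4731/0.00281)^(1/1) = 168 kPa.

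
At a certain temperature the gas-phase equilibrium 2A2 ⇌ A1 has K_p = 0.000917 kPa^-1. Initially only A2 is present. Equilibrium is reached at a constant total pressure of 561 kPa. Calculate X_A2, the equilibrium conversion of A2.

Take 1 mol A2 as basis and let X be its fractional conversion, so ξ = 0.5X.
Mole table: n_A2 = 1 − X; n_A1 = 0.5X.
n_T = Σnᵢ = 1 − 0.5X.
With p_i = (n_i/n_T)P, K_p = p_A1 / (p_A2^2).
Equating to 0.000917 kPa^-1 and solving on 0 < X < 1: X = 0.428.

X = 0.428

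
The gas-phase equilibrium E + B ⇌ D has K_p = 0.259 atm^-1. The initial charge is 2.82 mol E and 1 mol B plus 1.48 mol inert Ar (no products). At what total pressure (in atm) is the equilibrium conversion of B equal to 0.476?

P = 7.22 atm

Let X = conversion of B (basis 1 mol B); extent of reaction ξ = X.
Moles: n_E = 2.82 − X; n_B = 1 − X; n_D = X; n_I = 1.48 (inert).
Summing: n_T = 5.3 − X.
K_p = p_D / (p_E p_B) with p_i = (n_i/n_T)·P.
At X = 0.476: the mole-fraction product g(X) = Π y_i^ν_i = 1.869. Since K_p = g(X)·P^{-1}, P = (g/K_p)^(1/1) = (1.869/0.259)^(1/1) = 7.22 atm.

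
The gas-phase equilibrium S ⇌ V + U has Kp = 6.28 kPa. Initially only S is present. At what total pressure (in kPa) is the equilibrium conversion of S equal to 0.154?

P = 259 kPa

Take 1 mol S as basis and let X be its fractional conversion, so ξ = X.
Moles: n_S = 1 − X; n_V = X; n_U = X.
Summing: n_T = 1 + X.
Kp = p_V p_U / (p_S) with p_i = (n_i/n_T)·P.
At X = 0.154: the mole-fraction product g(X) = Π y_i^ν_i = 0.02429. Since Kp = g(X)·P^{1}, P = (Kp/g)^(1/1) = (6.28/0.02429)^(1/1) = 259 kPa.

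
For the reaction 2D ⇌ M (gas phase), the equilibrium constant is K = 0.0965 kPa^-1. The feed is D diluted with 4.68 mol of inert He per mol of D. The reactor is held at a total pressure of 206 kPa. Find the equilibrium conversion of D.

Take 1 mol D as basis and let X be its fractional conversion, so ξ = 0.5X.
Species balance: n_D = 1 − X; n_M = 0.5X; n_I = 4.68 (inert).
Total moles n_T = 5.68 − 0.5X.
y_i = n_i/n_T, p_i = y_i·P. K = p_M / (p_D^2).
This yields a degree-2 equation in X; solving on (0,1), X = 0.695.

X = 0.695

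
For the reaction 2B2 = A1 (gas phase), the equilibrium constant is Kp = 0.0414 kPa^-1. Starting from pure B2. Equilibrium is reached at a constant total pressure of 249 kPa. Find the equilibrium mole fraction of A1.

y_A1 = 0.733

Basis: 1 mol B2 initially; let X = conversion of B2. Extent ξ = 0.5X.
Species balance: n_B2 = 1 − X; n_A1 = 0.5X.
Summing: n_T = 1 − 0.5X.
With p_i = (n_i/n_T)P, Kp = p_A1 / (p_B2^2).
Setting this equal to 0.0414 kPa^-1 and taking the physical root (0 < X < 1) gives X = 0.846.
Then n_A1 = 0.423, n_T = 0.577, so y_A1 = 0.733.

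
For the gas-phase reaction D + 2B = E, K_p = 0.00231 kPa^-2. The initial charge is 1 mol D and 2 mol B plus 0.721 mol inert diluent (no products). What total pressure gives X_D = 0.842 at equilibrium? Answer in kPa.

P = 310 kPa

Take 1 mol D as basis and let X be its fractional conversion, so ξ = X.
At extent ξ: n_D = 1 − X; n_B = 2 − 2X; n_E = X; n_I = 0.721 (inert).
Summing: n_T = 3.72 − 2X.
K_p = p_E / (p_D p_B^2) with p_i = (n_i/n_T)·P.
At X = 0.842: the mole-fraction product g(X) = Π y_i^ν_i = 221.4. Since K_p = g(X)·P^{-2}, P = (g/K_p)^(1/2) = (221.4/0.00231)^(1/2) = 310 kPa.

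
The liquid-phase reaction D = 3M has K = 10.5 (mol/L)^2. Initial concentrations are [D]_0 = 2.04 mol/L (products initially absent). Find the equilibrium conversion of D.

X = 0.386

Let X = conversion of D; extent ξ = 2.04·X mol/L.
Concentrations: [D] = 2.04 − 2.04X; [M] = 6.12X.
K = [M]^3 / ([D]).
Solving K = 10.5 for X ∈ (0,1): X = 0.386.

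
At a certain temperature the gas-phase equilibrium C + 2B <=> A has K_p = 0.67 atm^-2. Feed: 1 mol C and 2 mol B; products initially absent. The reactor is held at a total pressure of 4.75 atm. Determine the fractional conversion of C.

Basis: 1 mol C initially; let X = conversion of C. Extent ξ = X.
Species balance: n_C = 1 − X; n_B = 2 − 2X; n_A = X.
n_T = Σnᵢ = 3 − 2X.
With p_i = (n_i/n_T)P, K_p = p_A / (p_C p_B^2).
Equating to 0.67 atm^-2 and solving on 0 < X < 1: X = 0.689.

X = 0.689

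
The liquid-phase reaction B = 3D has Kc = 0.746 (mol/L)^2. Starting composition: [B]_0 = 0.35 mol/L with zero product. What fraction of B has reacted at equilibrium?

Let X = conversion of B; extent ξ = 0.35·X mol/L.
Concentrations: [B] = 0.35 − 0.35X; [D] = 1.05X.
Kc = [D]^3 / ([B]).
This equals 0.746 at X = 0.487 (the root in 0 < X < 1).

X = 0.487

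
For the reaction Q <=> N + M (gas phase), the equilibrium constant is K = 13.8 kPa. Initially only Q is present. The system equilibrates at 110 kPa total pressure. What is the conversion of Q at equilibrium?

X = 0.334

Let X = conversion of Q (basis 1 mol Q); extent of reaction ξ = X.
At extent ξ: n_Q = 1 − X; n_N = X; n_M = X.
Summing: n_T = 1 + X.
With p_i = (n_i/n_T)P, K = p_N p_M / (p_Q).
This yields a degree-2 equation in X; solving on (0,1), X = 0.334.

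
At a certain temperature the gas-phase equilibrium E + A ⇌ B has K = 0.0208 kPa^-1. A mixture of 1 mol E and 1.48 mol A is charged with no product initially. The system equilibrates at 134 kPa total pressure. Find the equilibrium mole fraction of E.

y_E = 0.225

Take 1 mol E as basis and let X be its fractional conversion, so ξ = X.
Moles: n_E = 1 − X; n_A = 1.48 − X; n_B = X.
Summing: n_T = 2.48 − X.
Mole fractions y_i = n_i/n_T; K = p_B / (p_E p_A) with p_i = y_i·P.
Equating to 0.0208 kPa^-1 and solving on 0 < X < 1: X = 0.570.
Then n_E = 0.43, n_T = 1.91, so y_E = 0.225.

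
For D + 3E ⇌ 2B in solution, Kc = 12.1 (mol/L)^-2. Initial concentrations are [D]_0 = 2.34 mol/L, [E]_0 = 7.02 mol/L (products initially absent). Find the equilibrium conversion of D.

Let X = conversion of D; extent ξ = 2.34·X mol/L.
Concentrations: [D] = 2.34 − 2.34X; [E] = 7.02 − 7.02X; [B] = 4.68X.
Kc = [B]^2 / ([D] [E]^3).
Setting equal to 12.1 and solving for X on (0,1) gives X = 0.805.

X = 0.805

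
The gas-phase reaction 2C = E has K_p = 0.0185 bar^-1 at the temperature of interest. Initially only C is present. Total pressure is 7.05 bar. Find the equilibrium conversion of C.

Basis: 1 mol C initially; let X = conversion of C. Extent ξ = 0.5X.
At extent ξ: n_C = 1 − X; n_E = 0.5X.
n_T = Σnᵢ = 1 − 0.5X.
Mole fractions y_i = n_i/n_T; K_p = p_E / (p_C^2) with p_i = y_i·P.
Equating to 0.0185 bar^-1 and solving on 0 < X < 1: X = 0.189.

X = 0.189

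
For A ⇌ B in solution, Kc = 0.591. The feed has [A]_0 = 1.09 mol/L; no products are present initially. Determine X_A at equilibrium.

Let X = conversion of A; extent ξ = 1.09·X mol/L.
Concentrations: [A] = 1.09 − 1.09X; [B] = 1.09X.
Kc = [B] / ([A]).
Solving Kc = 0.591 for X ∈ (0,1): X = 0.371.

X = 0.371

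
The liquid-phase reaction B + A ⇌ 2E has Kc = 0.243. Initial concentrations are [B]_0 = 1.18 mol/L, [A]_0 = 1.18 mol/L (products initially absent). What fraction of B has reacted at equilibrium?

Let X = conversion of B; extent ξ = 1.18·X mol/L.
Concentrations: [B] = 1.18 − 1.18X; [A] = 1.18 − 1.18X; [E] = 2.36X.
Kc = [E]^2 / ([B] [A]).
Solving Kc = 0.243 for X ∈ (0,1): X = 0.198.

X = 0.198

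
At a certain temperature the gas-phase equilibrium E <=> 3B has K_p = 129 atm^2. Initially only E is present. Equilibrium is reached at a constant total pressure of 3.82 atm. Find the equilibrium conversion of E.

X = 0.779

Basis: 1 mol E initially; let X = conversion of E. Extent ξ = X.
At extent ξ: n_E = 1 − X; n_B = 3X.
n_T = Σnᵢ = 1 + 2X.
y_i = n_i/n_T, p_i = y_i·P. K_p = p_B^3 / (p_E).
Setting this equal to 129 atm^2 and taking the physical root (0 < X < 1) gives X = 0.779.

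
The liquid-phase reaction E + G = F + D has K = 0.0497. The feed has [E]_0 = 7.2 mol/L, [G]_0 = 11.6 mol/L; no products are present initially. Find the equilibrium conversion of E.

X = 0.230

Let X = conversion of E; extent ξ = 7.2·X mol/L.
Concentrations: [E] = 7.2 − 7.2X; [G] = 11.6 − 7.2X; [F] = 7.2X; [D] = 7.2X.
K = [F] [D] / ([E] [G]).
Setting equal to 0.0497 and solving for X on (0,1) gives X = 0.230.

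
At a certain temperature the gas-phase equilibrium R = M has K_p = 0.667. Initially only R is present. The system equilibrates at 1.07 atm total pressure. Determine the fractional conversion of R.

X = 0.400

Basis: 1 mol R initially; let X = conversion of R. Extent ξ = X.
Species balance: n_R = 1 − X; n_M = X.
Total moles n_T = 1 (Δν = 0, constant).
y_i = n_i/n_T, p_i = y_i·P. K_p = p_M / (p_R).
Equating to 0.667 and solving on 0 < X < 1: X = 0.400.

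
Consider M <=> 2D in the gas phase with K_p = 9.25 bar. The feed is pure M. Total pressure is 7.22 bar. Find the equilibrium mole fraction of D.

y_D = 0.660

Take 1 mol M as basis and let X be its fractional conversion, so ξ = X.
Species balance: n_M = 1 − X; n_D = 2X.
Summing: n_T = 1 + X.
Mole fractions y_i = n_i/n_T; K_p = p_D^2 / (p_M) with p_i = y_i·P.
Setting this equal to 9.25 bar and taking the physical root (0 < X < 1) gives X = 0.493.
Then n_D = 0.985, n_T = 1.49, so y_D = 0.660.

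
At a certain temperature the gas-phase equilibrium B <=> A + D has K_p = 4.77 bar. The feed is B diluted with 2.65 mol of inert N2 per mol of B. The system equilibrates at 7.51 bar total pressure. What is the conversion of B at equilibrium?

Take 1 mol B as basis and let X be its fractional conversion, so ξ = X.
Mole table: n_B = 1 − X; n_A = X; n_D = X; n_I = 2.65 (inert).
Summing: n_T = 3.65 + X.
Mole fractions y_i = n_i/n_T; K_p = p_A p_D / (p_B) with p_i = y_i·P.
Setting this equal to 4.77 bar and taking the physical root (0 < X < 1) gives X = 0.783.

X = 0.783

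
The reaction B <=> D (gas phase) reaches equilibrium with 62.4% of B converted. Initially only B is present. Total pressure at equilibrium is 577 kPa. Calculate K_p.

K_p = 1.66

Let X = conversion of B (basis 1 mol B); extent of reaction ξ = X.
Mole table: n_B = 1 − X; n_D = X.
Total moles n_T = 1 (Δν = 0, constant).
At X = 0.624: n_B = 0.376, n_D = 0.624, n_T = 1.
p_i = (n_i/n_T)·P. K_p = p_D / (p_B) = 1.66.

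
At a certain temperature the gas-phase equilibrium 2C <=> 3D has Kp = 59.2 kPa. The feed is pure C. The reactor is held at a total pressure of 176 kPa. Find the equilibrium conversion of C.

Basis: 1 mol C initially; let X = conversion of C. Extent ξ = 0.5X.
Species balance: n_C = 1 − X; n_D = 1.5X.
Summing: n_T = 1 + 0.5X.
Mole fractions y_i = n_i/n_T; Kp = p_D^3 / (p_C^2) with p_i = y_i·P.
Substituting and setting equal to 59.2 kPa gives a polynomial in X; the root in (0,1) is X = 0.363.

X = 0.363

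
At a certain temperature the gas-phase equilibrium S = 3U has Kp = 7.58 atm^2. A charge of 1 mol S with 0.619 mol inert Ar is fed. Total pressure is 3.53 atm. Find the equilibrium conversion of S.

X = 0.429

Let X = conversion of S (basis 1 mol S); extent of reaction ξ = X.
Moles: n_S = 1 − X; n_U = 3X; n_I = 0.619 (inert).
Summing: n_T = 1.62 + 2X.
y_i = n_i/n_T, p_i = y_i·P. Kp = p_U^3 / (p_S).
Equating to 7.58 atm^2 and solving on 0 < X < 1: X = 0.429.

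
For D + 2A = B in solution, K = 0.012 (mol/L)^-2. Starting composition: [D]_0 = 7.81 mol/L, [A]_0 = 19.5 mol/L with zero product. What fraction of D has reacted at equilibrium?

X = 0.572

Let X = conversion of D; extent ξ = 7.81·X mol/L.
Concentrations: [D] = 7.81 − 7.81X; [A] = 19.5 − 15.6X; [B] = 7.81X.
K = [B] / ([D] [A]^2).
Setting equal to 0.012 and solving for X on (0,1) gives X = 0.572.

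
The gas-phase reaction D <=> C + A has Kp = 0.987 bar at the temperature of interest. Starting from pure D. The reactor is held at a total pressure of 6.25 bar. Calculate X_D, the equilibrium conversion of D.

Let X = conversion of D (basis 1 mol D); extent of reaction ξ = X.
Species balance: n_D = 1 − X; n_C = X; n_A = X.
n_T = Σnᵢ = 1 + X.
y_i = n_i/n_T, p_i = y_i·P. Kp = p_C p_A / (p_D).
Substituting and setting equal to 0.987 bar gives a polynomial in X; the root in (0,1) is X = 0.369.

X = 0.369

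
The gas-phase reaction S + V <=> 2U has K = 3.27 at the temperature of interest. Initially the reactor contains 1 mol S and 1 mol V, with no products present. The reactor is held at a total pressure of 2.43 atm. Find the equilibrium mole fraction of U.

y_U = 0.475

Basis: 1 mol S initially; let X = conversion of S. Extent ξ = X.
Mole table: n_S = 1 − X; n_V = 1 − X; n_U = 2X.
Total moles n_T = 2 (Δν = 0, constant).
Mole fractions y_i = n_i/n_T; K = p_U^2 / (p_S p_V) with p_i = y_i·P.
This yields a degree-2 equation in X; solving on (0,1), X = 0.475.
Then n_U = 0.95, n_T = 2, so y_U = 0.475.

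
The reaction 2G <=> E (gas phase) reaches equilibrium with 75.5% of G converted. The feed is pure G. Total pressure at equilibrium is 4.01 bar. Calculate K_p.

K_p = 0.976 bar^-1

Take 1 mol G as basis and let X be its fractional conversion, so ξ = 0.5X.
At extent ξ: n_G = 1 − X; n_E = 0.5X.
n_T = Σnᵢ = 1 − 0.5X.
At X = 0.755: n_G = 0.245, n_E = 0.378, n_T = 0.623.
p_i = (n_i/n_T)·P. K_p = p_E / (p_G^2) = 0.976 bar^-1.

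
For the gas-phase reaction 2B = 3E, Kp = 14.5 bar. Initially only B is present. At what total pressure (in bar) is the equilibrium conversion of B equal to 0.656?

P = 2.39 bar

Let X = conversion of B (basis 1 mol B); extent of reaction ξ = 0.5X.
Mole table: n_B = 1 − X; n_E = 1.5X.
Summing: n_T = 1 + 0.5X.
Kp = p_E^3 / (p_B^2) with p_i = (n_i/n_T)·P.
At X = 0.656: the mole-fraction product g(X) = Π y_i^ν_i = 6.063. Since Kp = g(X)·P^{1}, P = (Kp/g)^(1/1) = (14.5/6.063)^(1/1) = 2.39 bar.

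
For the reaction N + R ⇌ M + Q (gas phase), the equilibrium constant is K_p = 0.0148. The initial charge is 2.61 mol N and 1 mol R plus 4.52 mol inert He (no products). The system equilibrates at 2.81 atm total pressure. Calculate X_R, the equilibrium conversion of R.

X = 0.173

Take 1 mol R as basis and let X be its fractional conversion, so ξ = X.
Moles: n_N = 2.61 − X; n_R = 1 − X; n_M = X; n_Q = X; n_I = 4.52 (inert).
Since Δν = 0, n_T = 8.13 throughout.
Mole fractions y_i = n_i/n_T; K_p = p_M p_Q / (p_N p_R) with p_i = y_i·P.
Equating to 0.0148 and solving on 0 < X < 1: X = 0.173.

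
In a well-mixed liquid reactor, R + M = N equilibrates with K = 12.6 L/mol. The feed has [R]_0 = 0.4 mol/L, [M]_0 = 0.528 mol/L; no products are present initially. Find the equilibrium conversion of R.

X = 0.744

Let X = conversion of R; extent ξ = 0.4·X mol/L.
Concentrations: [R] = 0.4 − 0.4X; [M] = 0.528 − 0.4X; [N] = 0.4X.
K = [N] / ([R] [M]).
Solving K = 12.6 for X ∈ (0,1): X = 0.744.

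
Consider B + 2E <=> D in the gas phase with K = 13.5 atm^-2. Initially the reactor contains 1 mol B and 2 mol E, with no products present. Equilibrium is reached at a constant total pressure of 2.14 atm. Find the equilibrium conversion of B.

X = 0.817

Take 1 mol B as basis and let X be its fractional conversion, so ξ = X.
At extent ξ: n_B = 1 − X; n_E = 2 − 2X; n_D = X.
Total moles n_T = 3 − 2X.
With p_i = (n_i/n_T)P, K = p_D / (p_B p_E^2).
This yields a degree-3 equation in X; solving on (0,1), X = 0.817.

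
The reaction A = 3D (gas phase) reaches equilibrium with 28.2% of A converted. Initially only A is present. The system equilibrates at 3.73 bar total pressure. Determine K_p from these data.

K_p = 4.8 bar^2

Basis: 1 mol A initially; let X = conversion of A. Extent ξ = X.
Mole table: n_A = 1 − X; n_D = 3X.
Total moles n_T = 1 + 2X.
At X = 0.282: n_A = 0.718, n_D = 0.846, n_T = 1.56.
p_i = (n_i/n_T)·P. K_p = p_D^3 / (p_A) = 4.8 bar^2.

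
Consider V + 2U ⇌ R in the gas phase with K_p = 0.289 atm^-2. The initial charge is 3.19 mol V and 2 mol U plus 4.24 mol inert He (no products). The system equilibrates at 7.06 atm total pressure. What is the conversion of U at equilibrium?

X = 0.515

Take 2 mol U as basis and let X be its fractional conversion, so ξ = X.
Moles: n_V = 3.19 − X; n_U = 2 − 2X; n_R = X; n_I = 4.24 (inert).
Summing: n_T = 9.43 − 2X.
y_i = n_i/n_T, p_i = y_i·P. K_p = p_R / (p_V p_U^2).
Substituting and setting equal to 0.289 atm^-2 gives a polynomial in X; the root in (0,1) is X = 0.515.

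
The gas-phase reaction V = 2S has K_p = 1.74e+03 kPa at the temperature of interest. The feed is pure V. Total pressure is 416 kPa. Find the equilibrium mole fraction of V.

Basis: 1 mol V initially; let X = conversion of V. Extent ξ = X.
At extent ξ: n_V = 1 − X; n_S = 2X.
Summing: n_T = 1 + X.
With p_i = (n_i/n_T)P, K_p = p_S^2 / (p_V).
Equating to 1.74e+03 kPa and solving on 0 < X < 1: X = 0.715.
Then n_V = 0.285, n_T = 1.71, so y_V = 0.166.

y_V = 0.166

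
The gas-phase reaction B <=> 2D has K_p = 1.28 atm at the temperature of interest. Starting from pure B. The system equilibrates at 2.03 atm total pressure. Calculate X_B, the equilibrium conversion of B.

Basis: 1 mol B initially; let X = conversion of B. Extent ξ = X.
Species balance: n_B = 1 − X; n_D = 2X.
Total moles n_T = 1 + X.
y_i = n_i/n_T, p_i = y_i·P. K_p = p_D^2 / (p_B).
Setting this equal to 1.28 atm and taking the physical root (0 < X < 1) gives X = 0.369.

X = 0.369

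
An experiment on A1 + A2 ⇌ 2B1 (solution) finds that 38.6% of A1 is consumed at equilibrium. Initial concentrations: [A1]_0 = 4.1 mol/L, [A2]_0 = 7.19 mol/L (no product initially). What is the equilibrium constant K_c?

Let X = conversion of A1.
Concentrations: [A1] = 4.1 − 4.1X; [A2] = 7.19 − 4.1X; [B1] = 8.2X.
At X = 0.386: [A1] = 2.52, [A2] = 5.61, [B1] = 3.17.
K_c = [B1]^2 / ([A1] [A2]) = 0.71.

K_c = 0.71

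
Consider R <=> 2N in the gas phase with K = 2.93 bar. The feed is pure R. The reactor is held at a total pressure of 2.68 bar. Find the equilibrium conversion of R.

X = 0.463

Take 1 mol R as basis and let X be its fractional conversion, so ξ = X.
At extent ξ: n_R = 1 − X; n_N = 2X.
Total moles n_T = 1 + X.
With p_i = (n_i/n_T)P, K = p_N^2 / (p_R).
This yields a degree-2 equation in X; solving on (0,1), X = 0.463.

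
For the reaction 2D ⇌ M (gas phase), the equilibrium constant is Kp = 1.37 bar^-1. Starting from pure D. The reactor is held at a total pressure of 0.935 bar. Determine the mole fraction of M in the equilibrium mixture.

y_M = 0.424

Take 1 mol D as basis and let X be its fractional conversion, so ξ = 0.5X.
Moles: n_D = 1 − X; n_M = 0.5X.
n_T = Σnᵢ = 1 − 0.5X.
Mole fractions y_i = n_i/n_T; Kp = p_M / (p_D^2) with p_i = y_i·P.
Equating to 1.37 bar^-1 and solving on 0 < X < 1: X = 0.596.
Then n_M = 0.298, n_T = 0.702, so y_M = 0.424.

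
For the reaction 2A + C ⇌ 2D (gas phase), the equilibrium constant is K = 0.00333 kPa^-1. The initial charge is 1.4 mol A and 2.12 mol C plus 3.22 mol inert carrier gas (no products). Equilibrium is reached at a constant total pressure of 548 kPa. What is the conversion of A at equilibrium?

X = 0.418

Let X = conversion of A (basis 1.4 mol A); extent of reaction ξ = 0.7X.
Moles: n_A = 1.4 − 1.4X; n_C = 2.12 − 0.7X; n_D = 1.4X; n_I = 3.22 (inert).
n_T = Σnᵢ = 6.74 − 0.7X.
y_i = n_i/n_T, p_i = y_i·P. K = p_D^2 / (p_A^2 p_C).
Substituting and setting equal to 0.00333 kPa^-1 gives a polynomial in X; the root in (0,1) is X = 0.418.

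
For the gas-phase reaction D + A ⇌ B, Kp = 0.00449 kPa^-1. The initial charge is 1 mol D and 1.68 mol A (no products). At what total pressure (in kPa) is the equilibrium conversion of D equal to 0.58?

Basis: 1 mol D initially; let X = conversion of D. Extent ξ = X.
Moles: n_D = 1 − X; n_A = 1.68 − X; n_B = X.
Total moles n_T = 2.68 − X.
Kp = p_B / (p_D p_A) with p_i = (n_i/n_T)·P.
At X = 0.58: the mole-fraction product g(X) = Π y_i^ν_i = 2.636. Since Kp = g(X)·P^{-1}, P = (g/Kp)^(1/1) = (2.636/0.00449)^(1/1) = 587 kPa.

P = 587 kPa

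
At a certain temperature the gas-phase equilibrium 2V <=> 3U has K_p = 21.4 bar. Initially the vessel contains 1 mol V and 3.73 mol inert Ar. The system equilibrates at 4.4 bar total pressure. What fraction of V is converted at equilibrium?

X = 0.757

Let X = conversion of V (basis 1 mol V); extent of reaction ξ = 0.5X.
Species balance: n_V = 1 − X; n_U = 1.5X; n_I = 3.73 (inert).
Summing: n_T = 4.73 + 0.5X.
y_i = n_i/n_T, p_i = y_i·P. K_p = p_U^3 / (p_V^2).
Equating to 21.4 bar and solving on 0 < X < 1: X = 0.757.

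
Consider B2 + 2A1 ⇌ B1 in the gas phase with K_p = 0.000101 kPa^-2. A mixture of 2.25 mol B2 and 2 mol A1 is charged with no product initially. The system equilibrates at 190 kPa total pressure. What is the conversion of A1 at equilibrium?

X = 0.535

Basis: 2 mol A1 initially; let X = conversion of A1. Extent ξ = X.
At extent ξ: n_B2 = 2.25 − X; n_A1 = 2 − 2X; n_B1 = X.
Summing: n_T = 4.25 − 2X.
With p_i = (n_i/n_T)P, K_p = p_B1 / (p_B2 p_A1^2).
Setting this equal to 0.000101 kPa^-2 and taking the physical root (0 < X < 1) gives X = 0.535.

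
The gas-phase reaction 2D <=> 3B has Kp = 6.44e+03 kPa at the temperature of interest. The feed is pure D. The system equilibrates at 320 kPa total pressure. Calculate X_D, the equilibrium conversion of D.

Take 1 mol D as basis and let X be its fractional conversion, so ξ = 0.5X.
Moles: n_D = 1 − X; n_B = 1.5X.
n_T = Σnᵢ = 1 + 0.5X.
Mole fractions y_i = n_i/n_T; Kp = p_B^3 / (p_D^2) with p_i = y_i·P.
Equating to 6.44e+03 kPa and solving on 0 < X < 1: X = 0.766.

X = 0.766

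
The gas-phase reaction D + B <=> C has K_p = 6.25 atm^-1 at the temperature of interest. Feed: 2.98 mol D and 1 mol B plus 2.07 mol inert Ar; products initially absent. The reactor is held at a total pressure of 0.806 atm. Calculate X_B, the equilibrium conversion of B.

X = 0.683

Take 1 mol B as basis and let X be its fractional conversion, so ξ = X.
At extent ξ: n_D = 2.98 − X; n_B = 1 − X; n_C = X; n_I = 2.07 (inert).
Total moles n_T = 6.05 − X.
With p_i = (n_i/n_T)P, K_p = p_C / (p_D p_B).
Equating to 6.25 atm^-1 and solving on 0 < X < 1: X = 0.683.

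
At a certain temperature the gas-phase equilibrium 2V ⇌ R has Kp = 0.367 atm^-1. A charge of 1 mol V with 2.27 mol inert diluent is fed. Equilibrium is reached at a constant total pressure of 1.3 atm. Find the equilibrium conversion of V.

Take 1 mol V as basis and let X be its fractional conversion, so ξ = 0.5X.
At extent ξ: n_V = 1 − X; n_R = 0.5X; n_I = 2.27 (inert).
n_T = Σnᵢ = 3.27 − 0.5X.
Mole fractions y_i = n_i/n_T; Kp = p_R / (p_V^2) with p_i = y_i·P.
Substituting and setting equal to 0.367 atm^-1 gives a polynomial in X; the root in (0,1) is X = 0.195.

X = 0.195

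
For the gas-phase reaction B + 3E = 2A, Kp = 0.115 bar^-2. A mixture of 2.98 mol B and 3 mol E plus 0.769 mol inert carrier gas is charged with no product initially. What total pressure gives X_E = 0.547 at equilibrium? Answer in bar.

P = 7.38 bar

Basis: 3 mol E initially; let X = conversion of E. Extent ξ = X.
Mole table: n_B = 2.98 − X; n_E = 3 − 3X; n_A = 2X; n_I = 0.769 (inert).
Summing: n_T = 6.75 − 2X.
Kp = p_A^2 / (p_B p_E^3) with p_i = (n_i/n_T)·P.
At X = 0.547: the mole-fraction product g(X) = Π y_i^ν_i = 6.268. Since Kp = g(X)·P^{-2}, P = (g/Kp)^(1/2) = (6.268/0.115)^(1/2) = 7.38 bar.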